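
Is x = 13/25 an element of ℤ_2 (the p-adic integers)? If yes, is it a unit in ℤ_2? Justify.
x ∈ ℤ_2^× (unit); v_2(x) = 0

ℤ_2 = {x ∈ ℚ_2 : v_2(x) ≥ 0} and ℤ_2^× = {x ∈ ℤ_2 : v_2(x) = 0}. Here v_2(13/25) = v_2(num) − v_2(den) = 0; compare against these criteria.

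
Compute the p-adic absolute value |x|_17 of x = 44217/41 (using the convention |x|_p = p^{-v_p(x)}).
|44217/41|_17 = 1/4913

Step 1 — compute v_17(x) by factoring powers of 17 out of the numerator and denominator: v_17(44217/41) = 3. Step 2 — apply |x|_p = p^{-v_p(x)} = 17^{-3} = 1/4913.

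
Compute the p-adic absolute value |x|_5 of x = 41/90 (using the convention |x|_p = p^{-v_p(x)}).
|41/90|_5 = 5

Step 1 — compute v_5(x) by factoring powers of 5 out of the numerator and denominator: v_5(41/90) = -1. Step 2 — apply |x|_p = p^{-v_p(x)} = 5^{1} = 5.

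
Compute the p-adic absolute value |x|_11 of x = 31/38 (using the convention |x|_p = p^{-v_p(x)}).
|31/38|_11 = 1

Step 1 — compute v_11(x) by factoring powers of 11 out of the numerator and denominator: v_11(31/38) = 0. Step 2 — apply |x|_p = p^{-v_p(x)} = 11^{0} = 1.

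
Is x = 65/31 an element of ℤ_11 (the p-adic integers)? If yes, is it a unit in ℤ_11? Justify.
x ∈ ℤ_11^× (unit); v_11(x) = 0

ℤ_11 = {x ∈ ℚ_11 : v_11(x) ≥ 0} and ℤ_11^× = {x ∈ ℤ_11 : v_11(x) = 0}. Here v_11(65/31) = v_11(num) − v_11(den) = 0; compare against these criteria.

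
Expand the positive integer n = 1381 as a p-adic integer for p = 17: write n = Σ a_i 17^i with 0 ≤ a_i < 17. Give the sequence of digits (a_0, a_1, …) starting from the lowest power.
(a_0, a_1, …) = (4, 13, 4)

Repeated division by 17 gives the digits low-to-high: 1381 = 4 + 13·17^1 + 4·17^2. Digit sequence: (4, 13, 4).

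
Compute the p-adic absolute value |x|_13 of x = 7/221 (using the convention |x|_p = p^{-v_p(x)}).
|7/221|_13 = 13

Step 1 — compute v_13(x) by factoring powers of 13 out of the numerator and denominator: v_13(7/221) = -1. Step 2 — apply |x|_p = p^{-v_p(x)} = 13^{1} = 13.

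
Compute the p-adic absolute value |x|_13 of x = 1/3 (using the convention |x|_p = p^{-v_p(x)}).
|1/3|_13 = 1

Step 1 — compute v_13(x) by factoring powers of 13 out of the numerator and denominator: v_13(1/3) = 0. Step 2 — apply |x|_p = p^{-v_p(x)} = 13^{0} = 1.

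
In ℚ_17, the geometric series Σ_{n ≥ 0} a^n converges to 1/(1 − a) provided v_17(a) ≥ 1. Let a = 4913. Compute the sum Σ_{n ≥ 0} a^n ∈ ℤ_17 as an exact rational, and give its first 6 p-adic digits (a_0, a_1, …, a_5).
Σ a^n = 1/(1 − a) = -1/4912;  first 6 digits = (1, 0, 0, 1, 0, 0)

v_17(a) = 3 ≥ 1, so the series converges in ℤ_17 to 1/(1 − a) = 1/(1 − 4913) = -1/4912. Expand this rational in ℤ_17: compute digits iteratively via d_i = x_i mod 17, x_{i+1} = (x_i − d_i)/17. The first 6 digits are (1, 0, 0, 1, 0, 0).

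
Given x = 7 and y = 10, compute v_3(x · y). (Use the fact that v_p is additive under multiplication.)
v_3(70) = 0

v_p(x) = 0 (factor: 7 = 3^0 · 7); v_p(y) = 0 (factor: 10 = 3^0 · 10). Additivity: v_p(xy) = v_p(x) + v_p(y) = 0 + 0 = 0. (Direct check: xy = 70 = 3^0 · (70).)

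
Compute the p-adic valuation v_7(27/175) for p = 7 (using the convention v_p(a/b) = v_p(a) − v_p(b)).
v_7(27/175) = -1

Factor powers of 7 from the numerator and denominator of the reduced fraction: 27 = 7^0 · 27 and 175 = 7^1 · 25. Apply v_p(a/b) = v_p(a) − v_p(b): v_7(27/175) = 0 − 1 = -1.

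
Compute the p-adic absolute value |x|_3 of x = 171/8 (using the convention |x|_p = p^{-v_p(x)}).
|171/8|_3 = 1/9

Step 1 — compute v_3(x) by factoring powers of 3 out of the numerator and denominator: v_3(171/8) = 2. Step 2 — apply |x|_p = p^{-v_p(x)} = 3^{-2} = 1/9.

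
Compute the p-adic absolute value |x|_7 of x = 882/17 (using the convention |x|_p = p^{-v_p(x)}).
|882/17|_7 = 1/49

Step 1 — compute v_7(x) by factoring powers of 7 out of the numerator and denominator: v_7(882/17) = 2. Step 2 — apply |x|_p = p^{-v_p(x)} = 7^{-2} = 1/49.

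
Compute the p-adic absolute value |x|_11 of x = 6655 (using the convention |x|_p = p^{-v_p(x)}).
|6655|_11 = 1/1331

Step 1 — compute v_11(x) by factoring powers of 11 out of the numerator and denominator: v_11(6655) = 3. Step 2 — apply |x|_p = p^{-v_p(x)} = 11^{-3} = 1/1331.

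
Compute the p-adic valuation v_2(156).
v_2(156) = 2

v_2(n) is the largest exponent k such that 2^k divides n. Factor out: 156 = 2^2 · 39. (Sign doesn't affect v_p.) So v_2(156) = 2.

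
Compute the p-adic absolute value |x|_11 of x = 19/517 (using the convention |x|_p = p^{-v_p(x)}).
|19/517|_11 = 11

Step 1 — compute v_11(x) by factoring powers of 11 out of the numerator and denominator: v_11(19/517) = -1. Step 2 — apply |x|_p = p^{-v_p(x)} = 11^{1} = 11.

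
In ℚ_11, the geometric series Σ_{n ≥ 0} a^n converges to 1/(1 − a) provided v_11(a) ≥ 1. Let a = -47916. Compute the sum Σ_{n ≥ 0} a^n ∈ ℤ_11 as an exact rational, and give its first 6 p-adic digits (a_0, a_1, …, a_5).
Σ a^n = 1/(1 − a) = 1/47917;  first 6 digits = (1, 0, 0, 8, 7, 10)

v_11(a) = 3 ≥ 1, so the series converges in ℤ_11 to 1/(1 − a) = 1/(1 − (-47916)) = 1/47917. Expand this rational in ℤ_11: compute digits iteratively via d_i = x_i mod 11, x_{i+1} = (x_i − d_i)/11. The first 6 digits are (1, 0, 0, 8, 7, 10).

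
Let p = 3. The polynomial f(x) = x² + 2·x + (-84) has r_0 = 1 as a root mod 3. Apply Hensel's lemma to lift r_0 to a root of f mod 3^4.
r_3 = 1 (mod 81)

Hensel: r_{i+1} = r_i − f(r_i)·(f′(r_i))^{-1} mod 3^{i+2}, f′(x) = 2x + 2. Iterate:
  r_0 = 1 (mod 3)
  r_1 = 1 (mod 9)
  r_2 = 1 (mod 27)
  r_3 = 1 (mod 81)
Final: r = 1 satisfies f(r) ≡ 0 mod 3^4.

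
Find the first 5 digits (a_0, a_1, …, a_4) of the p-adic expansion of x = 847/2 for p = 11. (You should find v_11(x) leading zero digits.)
(a_0, …, a_4) = (0, 0, 9, 5, 5)

v_11(847/2) = 2, so a_0 = ... = a_1 = 0. Factor out: x = 11^2 · u with u = 7/2 a unit in ℤ_11. Expand u iteratively via a_{v+i} = u_i mod 11, u_{i+1} = (u_i − a_{v+i})/11:
  u_0 = 7/2;  a_2 = 9;  u_1 = (u_0 − 9)/11 = -1/2
  u_1 = -1/2;  a_3 = 5;  u_2 = (u_1 − 5)/11 = -1/2
  u_2 = -1/2;  a_4 = 5;  u_3 = (u_2 − 5)/11 = -1/2
Digits: (0, 0, 9, 5, 5).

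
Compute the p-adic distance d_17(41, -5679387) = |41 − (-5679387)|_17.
d_17(41, -5679387) = 1/1419857

Step 1 — x − y = 41 − (-5679387) = 5679428. Step 2 — v_17(5679428) = 5 (factor: 5679428 = (17^5 · 4); the sign does not affect v_p). Step 3 — |x − y|_17 = 17^{-5} = 1/1419857.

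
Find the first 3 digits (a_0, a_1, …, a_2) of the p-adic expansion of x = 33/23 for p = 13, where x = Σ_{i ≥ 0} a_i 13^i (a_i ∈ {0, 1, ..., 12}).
(a_0, …, a_2) = (2, 9, 1)

v_13(33/23) = 0 (numerator and denominator both coprime to 13), so x ∈ ℤ_13^×. Compute digits iteratively via a_i = x_i mod 13, x_{i+1} = (x_i − a_i)/13, with x_0 = x:
  x_0 = 33/23;  a_0 = 2;  x_1 = (x_0 − 2)/13 = -1/23
  x_1 = -1/23;  a_1 = 9;  x_2 = (x_1 − 9)/13 = -16/23
  x_2 = -16/23;  a_2 = 1;  x_3 = (x_2 − 1)/13 = -3/23
Digits: (2, 9, 1).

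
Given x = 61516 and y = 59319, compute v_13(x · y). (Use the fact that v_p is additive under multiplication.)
v_13(3649067604) = 6

v_p(x) = 3 (factor: 61516 = 13^3 · 28); v_p(y) = 3 (factor: 59319 = 13^3 · 27). Additivity: v_p(xy) = v_p(x) + v_p(y) = 3 + 3 = 6. (Direct check: xy = 3649067604 = 13^6 · (756).)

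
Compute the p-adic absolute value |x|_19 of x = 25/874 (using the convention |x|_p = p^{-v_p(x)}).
|25/874|_19 = 19

Step 1 — compute v_19(x) by factoring powers of 19 out of the numerator and denominator: v_19(25/874) = -1. Step 2 — apply |x|_p = p^{-v_p(x)} = 19^{1} = 19.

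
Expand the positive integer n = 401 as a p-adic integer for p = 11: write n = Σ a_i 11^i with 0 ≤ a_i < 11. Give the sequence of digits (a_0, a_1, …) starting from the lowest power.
(a_0, a_1, …) = (5, 3, 3)

Repeated division by 11 gives the digits low-to-high: 401 = 5 + 3·11^1 + 3·11^2. Digit sequence: (5, 3, 3).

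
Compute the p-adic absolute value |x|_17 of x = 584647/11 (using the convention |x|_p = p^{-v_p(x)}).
|584647/11|_17 = 1/83521

Step 1 — compute v_17(x) by factoring powers of 17 out of the numerator and denominator: v_17(584647/11) = 4. Step 2 — apply |x|_p = p^{-v_p(x)} = 17^{-4} = 1/83521.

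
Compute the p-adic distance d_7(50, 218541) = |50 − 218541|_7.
d_7(50, 218541) = 1/16807

Step 1 — x − y = 50 − 218541 = -218491. Step 2 — v_7(-218491) = 5 (factor: -218491 = −(7^5 · 13); the sign does not affect v_p). Step 3 — |x − y|_7 = 7^{-5} = 1/16807.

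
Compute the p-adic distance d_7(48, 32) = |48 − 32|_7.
d_7(48, 32) = 1

Step 1 — x − y = 48 − 32 = 16. Step 2 — v_7(16) = 0 (factor: 16 = (7^0 · 16); the sign does not affect v_p). Step 3 — |x − y|_7 = 7^{0} = 1.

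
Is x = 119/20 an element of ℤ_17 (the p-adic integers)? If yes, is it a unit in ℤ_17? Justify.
x ∈ ℤ_17 but not a unit; v_17(x) = 1 > 0

ℤ_17 = {x ∈ ℚ_17 : v_17(x) ≥ 0} and ℤ_17^× = {x ∈ ℤ_17 : v_17(x) = 0}. Here v_17(119/20) = v_17(num) − v_17(den) = 1; compare against these criteria.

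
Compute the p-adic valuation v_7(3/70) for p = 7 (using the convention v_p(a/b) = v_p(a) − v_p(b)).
v_7(3/70) = -1

Factor powers of 7 from the numerator and denominator of the reduced fraction: 3 = 7^0 · 3 and 70 = 7^1 · 10. Apply v_p(a/b) = v_p(a) − v_p(b): v_7(3/70) = 0 − 1 = -1.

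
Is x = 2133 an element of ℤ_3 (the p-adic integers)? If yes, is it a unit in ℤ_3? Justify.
x ∈ ℤ_3 but not a unit; v_3(x) = 3 > 0

ℤ_3 = {x ∈ ℚ_3 : v_3(x) ≥ 0} and ℤ_3^× = {x ∈ ℤ_3 : v_3(x) = 0}. Here v_3(2133) = v_3(num) − v_3(den) = 3; compare against these criteria.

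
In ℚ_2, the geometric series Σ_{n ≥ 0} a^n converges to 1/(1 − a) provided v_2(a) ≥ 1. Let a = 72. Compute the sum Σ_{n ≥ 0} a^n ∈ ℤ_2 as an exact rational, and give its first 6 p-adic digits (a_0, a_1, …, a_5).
Σ a^n = 1/(1 − a) = -1/71;  first 6 digits = (1, 0, 0, 1, 0, 0)

v_2(a) = 3 ≥ 1, so the series converges in ℤ_2 to 1/(1 − a) = 1/(1 − 72) = -1/71. Expand this rational in ℤ_2: compute digits iteratively via d_i = x_i mod 2, x_{i+1} = (x_i − d_i)/2. The first 6 digits are (1, 0, 0, 1, 0, 0).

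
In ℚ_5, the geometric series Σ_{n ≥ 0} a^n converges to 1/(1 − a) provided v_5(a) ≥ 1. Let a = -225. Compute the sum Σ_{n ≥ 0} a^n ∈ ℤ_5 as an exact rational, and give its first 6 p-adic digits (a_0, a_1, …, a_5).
Σ a^n = 1/(1 − a) = 1/226;  first 6 digits = (1, 0, 1, 3, 0, 1)

v_5(a) = 2 ≥ 1, so the series converges in ℤ_5 to 1/(1 − a) = 1/(1 − (-225)) = 1/226. Expand this rational in ℤ_5: compute digits iteratively via d_i = x_i mod 5, x_{i+1} = (x_i − d_i)/5. The first 6 digits are (1, 0, 1, 3, 0, 1).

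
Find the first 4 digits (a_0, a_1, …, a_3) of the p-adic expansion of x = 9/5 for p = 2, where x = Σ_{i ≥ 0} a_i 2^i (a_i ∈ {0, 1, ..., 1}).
(a_0, …, a_3) = (1, 0, 1, 0)

v_2(9/5) = 0 (numerator and denominator both coprime to 2), so x ∈ ℤ_2^×. Compute digits iteratively via a_i = x_i mod 2, x_{i+1} = (x_i − a_i)/2, with x_0 = x:
  x_0 = 9/5;  a_0 = 1;  x_1 = (x_0 − 1)/2 = 2/5
  x_1 = 2/5;  a_1 = 0;  x_2 = (x_1 − 0)/2 = 1/5
  x_2 = 1/5;  a_2 = 1;  x_3 = (x_2 − 1)/2 = -2/5
  x_3 = -2/5;  a_3 = 0;  x_4 = (x_3 − 0)/2 = -1/5
Digits: (1, 0, 1, 0).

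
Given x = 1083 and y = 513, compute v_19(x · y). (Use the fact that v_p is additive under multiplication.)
v_19(555579) = 3

v_p(x) = 2 (factor: 1083 = 19^2 · 3); v_p(y) = 1 (factor: 513 = 19^1 · 27). Additivity: v_p(xy) = v_p(x) + v_p(y) = 2 + 1 = 3. (Direct check: xy = 555579 = 19^3 · (81).)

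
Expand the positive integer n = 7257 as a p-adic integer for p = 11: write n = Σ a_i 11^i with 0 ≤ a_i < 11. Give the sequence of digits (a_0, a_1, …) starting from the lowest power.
(a_0, a_1, …) = (8, 10, 4, 5)

Repeated division by 11 gives the digits low-to-high: 7257 = 8 + 10·11^1 + 4·11^2 + 5·11^3. Digit sequence: (8, 10, 4, 5).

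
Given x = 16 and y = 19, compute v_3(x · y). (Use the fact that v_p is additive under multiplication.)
v_3(304) = 0

v_p(x) = 0 (factor: 16 = 3^0 · 16); v_p(y) = 0 (factor: 19 = 3^0 · 19). Additivity: v_p(xy) = v_p(x) + v_p(y) = 0 + 0 = 0. (Direct check: xy = 304 = 3^0 · (304).)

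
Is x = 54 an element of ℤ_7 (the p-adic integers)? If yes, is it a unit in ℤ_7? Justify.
x ∈ ℤ_7^× (unit); v_7(x) = 0

ℤ_7 = {x ∈ ℚ_7 : v_7(x) ≥ 0} and ℤ_7^× = {x ∈ ℤ_7 : v_7(x) = 0}. Here v_7(54) = v_7(num) − v_7(den) = 0; compare against these criteria.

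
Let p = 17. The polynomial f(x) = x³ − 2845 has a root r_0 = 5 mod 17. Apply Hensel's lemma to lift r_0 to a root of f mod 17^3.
r_2 = 311 (mod 4913)

Hensel: r_{i+1} = r_i − f(r_i)/f′(r_i) mod 17^{i+2}, where f′(x) = 3x². Iterate:
  r_0 = 5 (mod 17)
  r_1 = 22 (mod 289)
  r_2 = 311 (mod 4913)
Final: r = 311 with f(r) ≡ 0 mod 17^3.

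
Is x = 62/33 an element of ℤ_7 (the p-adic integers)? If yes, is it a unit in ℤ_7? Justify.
x ∈ ℤ_7^× (unit); v_7(x) = 0

ℤ_7 = {x ∈ ℚ_7 : v_7(x) ≥ 0} and ℤ_7^× = {x ∈ ℤ_7 : v_7(x) = 0}. Here v_7(62/33) = v_7(num) − v_7(den) = 0; compare against these criteria.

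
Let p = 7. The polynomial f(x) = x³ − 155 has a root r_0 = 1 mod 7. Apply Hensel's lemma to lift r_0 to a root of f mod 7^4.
r_3 = 1114 (mod 2401)

Hensel: r_{i+1} = r_i − f(r_i)/f′(r_i) mod 7^{i+2}, where f′(x) = 3x². Iterate:
  r_0 = 1 (mod 7)
  r_1 = 36 (mod 49)
  r_2 = 85 (mod 343)
  r_3 = 1114 (mod 2401)
Final: r = 1114 with f(r) ≡ 0 mod 7^4.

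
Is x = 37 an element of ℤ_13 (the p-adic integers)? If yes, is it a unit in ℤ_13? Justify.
x ∈ ℤ_13^× (unit); v_13(x) = 0

ℤ_13 = {x ∈ ℚ_13 : v_13(x) ≥ 0} and ℤ_13^× = {x ∈ ℤ_13 : v_13(x) = 0}. Here v_13(37) = v_13(num) − v_13(den) = 0; compare against these criteria.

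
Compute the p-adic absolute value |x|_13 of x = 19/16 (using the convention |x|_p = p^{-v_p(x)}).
|19/16|_13 = 1

Step 1 — compute v_13(x) by factoring powers of 13 out of the numerator and denominator: v_13(19/16) = 0. Step 2 — apply |x|_p = p^{-v_p(x)} = 13^{0} = 1.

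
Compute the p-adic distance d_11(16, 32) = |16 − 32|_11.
d_11(16, 32) = 1

Step 1 — x − y = 16 − 32 = -16. Step 2 — v_11(-16) = 0 (factor: -16 = −(11^0 · 16); the sign does not affect v_p). Step 3 — |x − y|_11 = 11^{0} = 1.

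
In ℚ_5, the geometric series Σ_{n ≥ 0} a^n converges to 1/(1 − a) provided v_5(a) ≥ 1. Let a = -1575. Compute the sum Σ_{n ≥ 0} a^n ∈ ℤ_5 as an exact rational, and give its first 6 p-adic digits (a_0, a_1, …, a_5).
Σ a^n = 1/(1 − a) = 1/1576;  first 6 digits = (1, 0, 2, 2, 1, 3)

v_5(a) = 2 ≥ 1, so the series converges in ℤ_5 to 1/(1 − a) = 1/(1 − (-1575)) = 1/1576. Expand this rational in ℤ_5: compute digits iteratively via d_i = x_i mod 5, x_{i+1} = (x_i − d_i)/5. The first 6 digits are (1, 0, 2, 2, 1, 3).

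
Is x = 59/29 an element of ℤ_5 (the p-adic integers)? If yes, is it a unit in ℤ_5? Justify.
x ∈ ℤ_5^× (unit); v_5(x) = 0

ℤ_5 = {x ∈ ℚ_5 : v_5(x) ≥ 0} and ℤ_5^× = {x ∈ ℤ_5 : v_5(x) = 0}. Here v_5(59/29) = v_5(num) − v_5(den) = 0; compare against these criteria.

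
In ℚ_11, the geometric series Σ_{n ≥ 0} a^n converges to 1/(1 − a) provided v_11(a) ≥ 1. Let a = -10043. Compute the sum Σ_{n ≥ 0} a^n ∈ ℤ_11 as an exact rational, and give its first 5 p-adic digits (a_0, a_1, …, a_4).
Σ a^n = 1/(1 − a) = 1/10044;  first 5 digits = (1, 0, 5, 3, 2)

v_11(a) = 2 ≥ 1, so the series converges in ℤ_11 to 1/(1 − a) = 1/(1 − (-10043)) = 1/10044. Expand this rational in ℤ_11: compute digits iteratively via d_i = x_i mod 11, x_{i+1} = (x_i − d_i)/11. The first 5 digits are (1, 0, 5, 3, 2).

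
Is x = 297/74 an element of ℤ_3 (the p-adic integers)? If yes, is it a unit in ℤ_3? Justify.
x ∈ ℤ_3 but not a unit; v_3(x) = 3 > 0

ℤ_3 = {x ∈ ℚ_3 : v_3(x) ≥ 0} and ℤ_3^× = {x ∈ ℤ_3 : v_3(x) = 0}. Here v_3(297/74) = v_3(num) − v_3(den) = 3; compare against these criteria.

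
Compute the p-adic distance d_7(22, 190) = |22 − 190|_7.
d_7(22, 190) = 1/7

Step 1 — x − y = 22 − 190 = -168. Step 2 — v_7(-168) = 1 (factor: -168 = −(7^1 · 24); the sign does not affect v_p). Step 3 — |x − y|_7 = 7^{-1} = 1/7.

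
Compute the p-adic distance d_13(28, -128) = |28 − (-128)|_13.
d_13(28, -128) = 1/13

Step 1 — x − y = 28 − (-128) = 156. Step 2 — v_13(156) = 1 (factor: 156 = (13^1 · 12); the sign does not affect v_p). Step 3 — |x − y|_13 = 13^{-1} = 1/13.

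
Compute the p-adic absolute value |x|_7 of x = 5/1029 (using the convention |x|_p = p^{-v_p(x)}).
|5/1029|_7 = 343

Step 1 — compute v_7(x) by factoring powers of 7 out of the numerator and denominator: v_7(5/1029) = -3. Step 2 — apply |x|_p = p^{-v_p(x)} = 7^{3} = 343.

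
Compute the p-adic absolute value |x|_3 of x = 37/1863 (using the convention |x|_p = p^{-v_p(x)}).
|37/1863|_3 = 81

Step 1 — compute v_3(x) by factoring powers of 3 out of the numerator and denominator: v_3(37/1863) = -4. Step 2 — apply |x|_p = p^{-v_p(x)} = 3^{4} = 81.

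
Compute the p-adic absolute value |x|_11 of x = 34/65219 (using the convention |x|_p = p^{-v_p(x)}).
|34/65219|_11 = 1331

Step 1 — compute v_11(x) by factoring powers of 11 out of the numerator and denominator: v_11(34/65219) = -3. Step 2 — apply |x|_p = p^{-v_p(x)} = 11^{3} = 1331.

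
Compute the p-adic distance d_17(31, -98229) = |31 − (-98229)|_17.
d_17(31, -98229) = 1/4913

Step 1 — x − y = 31 − (-98229) = 98260. Step 2 — v_17(98260) = 3 (factor: 98260 = (17^3 · 20); the sign does not affect v_p). Step 3 — |x − y|_17 = 17^{-3} = 1/4913.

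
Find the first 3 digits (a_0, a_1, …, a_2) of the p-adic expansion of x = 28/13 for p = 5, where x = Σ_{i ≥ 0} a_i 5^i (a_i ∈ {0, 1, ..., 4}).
(a_0, …, a_2) = (1, 1, 1)

v_5(28/13) = 0 (numerator and denominator both coprime to 5), so x ∈ ℤ_5^×. Compute digits iteratively via a_i = x_i mod 5, x_{i+1} = (x_i − a_i)/5, with x_0 = x:
  x_0 = 28/13;  a_0 = 1;  x_1 = (x_0 − 1)/5 = 3/13
  x_1 = 3/13;  a_1 = 1;  x_2 = (x_1 − 1)/5 = -2/13
  x_2 = -2/13;  a_2 = 1;  x_3 = (x_2 − 1)/5 = -3/13
Digits: (1, 1, 1).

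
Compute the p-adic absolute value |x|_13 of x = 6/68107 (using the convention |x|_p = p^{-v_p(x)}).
|6/68107|_13 = 2197

Step 1 — compute v_13(x) by factoring powers of 13 out of the numerator and denominator: v_13(6/68107) = -3. Step 2 — apply |x|_p = p^{-v_p(x)} = 13^{3} = 2197.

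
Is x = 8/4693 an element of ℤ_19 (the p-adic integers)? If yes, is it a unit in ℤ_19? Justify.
x ∉ ℤ_19 (v_19(x) = -2 < 0)

ℤ_19 = {x ∈ ℚ_19 : v_19(x) ≥ 0} and ℤ_19^× = {x ∈ ℤ_19 : v_19(x) = 0}. Here v_19(8/4693) = v_19(num) − v_19(den) = -2; compare against these criteria.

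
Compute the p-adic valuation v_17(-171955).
v_17(-171955) = 3

v_17(n) is the largest exponent k such that 17^k divides n. Factor out: -171955 = -17^3 · 35. (Sign doesn't affect v_p.) So v_17(-171955) = 3.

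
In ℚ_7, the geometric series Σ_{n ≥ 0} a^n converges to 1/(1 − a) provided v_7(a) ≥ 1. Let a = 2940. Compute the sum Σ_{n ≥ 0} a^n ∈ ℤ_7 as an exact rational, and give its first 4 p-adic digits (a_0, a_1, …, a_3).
Σ a^n = 1/(1 − a) = -1/2939;  first 4 digits = (1, 0, 4, 1)

v_7(a) = 2 ≥ 1, so the series converges in ℤ_7 to 1/(1 − a) = 1/(1 − 2940) = -1/2939. Expand this rational in ℤ_7: compute digits iteratively via d_i = x_i mod 7, x_{i+1} = (x_i − d_i)/7. The first 4 digits are (1, 0, 4, 1).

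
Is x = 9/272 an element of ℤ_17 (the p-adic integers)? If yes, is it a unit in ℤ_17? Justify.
x ∉ ℤ_17 (v_17(x) = -1 < 0)

ℤ_17 = {x ∈ ℚ_17 : v_17(x) ≥ 0} and ℤ_17^× = {x ∈ ℤ_17 : v_17(x) = 0}. Here v_17(9/272) = v_17(num) − v_17(den) = -1; compare against these criteria.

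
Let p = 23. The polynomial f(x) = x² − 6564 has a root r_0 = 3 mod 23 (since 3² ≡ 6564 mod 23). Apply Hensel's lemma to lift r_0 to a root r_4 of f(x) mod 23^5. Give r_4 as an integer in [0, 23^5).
r_4 = 3786355 (mod 6436343)

Hensel's recurrence: r_{i+1} = r_i − f(r_i)·(f′(r_i))^{-1} mod 23^{i+2}, with f′(x) = 2x. Iterate:
  r_0 = 3 (mod 23)
  r_1 = 302 (mod 529)
  r_2 = 2418 (mod 12167)
  r_3 = 148422 (mod 279841)
  r_4 = 3786355 (mod 6436343)
Final: r_4 = 3786355, and one checks f(r_4) ≡ 0 mod 23^5.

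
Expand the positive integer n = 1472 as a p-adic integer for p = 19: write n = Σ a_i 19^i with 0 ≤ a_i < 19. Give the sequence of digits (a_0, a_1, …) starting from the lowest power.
(a_0, a_1, …) = (9, 1, 4)

Repeated division by 19 gives the digits low-to-high: 1472 = 9 + 1·19^1 + 4·19^2. Digit sequence: (9, 1, 4).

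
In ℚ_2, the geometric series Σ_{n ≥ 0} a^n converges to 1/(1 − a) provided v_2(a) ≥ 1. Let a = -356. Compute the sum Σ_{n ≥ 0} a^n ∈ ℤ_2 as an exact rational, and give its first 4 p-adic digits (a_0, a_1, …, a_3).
Σ a^n = 1/(1 − a) = 1/357;  first 4 digits = (1, 0, 1, 1)

v_2(a) = 2 ≥ 1, so the series converges in ℤ_2 to 1/(1 − a) = 1/(1 − (-356)) = 1/357. Expand this rational in ℤ_2: compute digits iteratively via d_i = x_i mod 2, x_{i+1} = (x_i − d_i)/2. The first 4 digits are (1, 0, 1, 1).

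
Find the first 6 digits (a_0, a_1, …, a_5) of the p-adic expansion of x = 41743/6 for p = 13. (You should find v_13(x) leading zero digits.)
(a_0, …, a_5) = (0, 0, 0, 1, 11, 10)

v_13(41743/6) = 3, so a_0 = ... = a_2 = 0. Factor out: x = 13^3 · u with u = 19/6 a unit in ℤ_13. Expand u iteratively via a_{v+i} = u_i mod 13, u_{i+1} = (u_i − a_{v+i})/13:
  u_0 = 19/6;  a_3 = 1;  u_1 = (u_0 − 1)/13 = 1/6
  u_1 = 1/6;  a_4 = 11;  u_2 = (u_1 − 11)/13 = -5/6
  u_2 = -5/6;  a_5 = 10;  u_3 = (u_2 − 10)/13 = -5/6
Digits: (0, 0, 0, 1, 11, 10).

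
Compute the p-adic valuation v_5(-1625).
v_5(-1625) = 3

v_5(n) is the largest exponent k such that 5^k divides n. Factor out: -1625 = -5^3 · 13. (Sign doesn't affect v_p.) So v_5(-1625) = 3.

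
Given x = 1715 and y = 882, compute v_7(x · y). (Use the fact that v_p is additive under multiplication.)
v_7(1512630) = 5

v_p(x) = 3 (factor: 1715 = 7^3 · 5); v_p(y) = 2 (factor: 882 = 7^2 · 18). Additivity: v_p(xy) = v_p(x) + v_p(y) = 3 + 2 = 5. (Direct check: xy = 1512630 = 7^5 · (90).)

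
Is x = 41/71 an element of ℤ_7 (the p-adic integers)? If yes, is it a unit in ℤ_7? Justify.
x ∈ ℤ_7^× (unit); v_7(x) = 0

ℤ_7 = {x ∈ ℚ_7 : v_7(x) ≥ 0} and ℤ_7^× = {x ∈ ℤ_7 : v_7(x) = 0}. Here v_7(41/71) = v_7(num) − v_7(den) = 0; compare against these criteria.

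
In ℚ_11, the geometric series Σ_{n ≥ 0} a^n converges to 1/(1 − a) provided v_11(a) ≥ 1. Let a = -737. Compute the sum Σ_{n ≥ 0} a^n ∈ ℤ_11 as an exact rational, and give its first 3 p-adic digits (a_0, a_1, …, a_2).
Σ a^n = 1/(1 − a) = 1/738;  first 3 digits = (1, 10, 5)

v_11(a) = 1 ≥ 1, so the series converges in ℤ_11 to 1/(1 − a) = 1/(1 − (-737)) = 1/738. Expand this rational in ℤ_11: compute digits iteratively via d_i = x_i mod 11, x_{i+1} = (x_i − d_i)/11. The first 3 digits are (1, 10, 5).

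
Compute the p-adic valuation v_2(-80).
v_2(-80) = 4

v_2(n) is the largest exponent k such that 2^k divides n. Factor out: -80 = -2^4 · 5. (Sign doesn't affect v_p.) So v_2(-80) = 4.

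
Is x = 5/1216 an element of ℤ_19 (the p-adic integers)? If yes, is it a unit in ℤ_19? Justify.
x ∉ ℤ_19 (v_19(x) = -1 < 0)

ℤ_19 = {x ∈ ℚ_19 : v_19(x) ≥ 0} and ℤ_19^× = {x ∈ ℤ_19 : v_19(x) = 0}. Here v_19(5/1216) = v_19(num) − v_19(den) = -1; compare against these criteria.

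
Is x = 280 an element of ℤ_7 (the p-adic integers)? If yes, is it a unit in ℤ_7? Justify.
x ∈ ℤ_7 but not a unit; v_7(x) = 1 > 0

ℤ_7 = {x ∈ ℚ_7 : v_7(x) ≥ 0} and ℤ_7^× = {x ∈ ℤ_7 : v_7(x) = 0}. Here v_7(280) = v_7(num) − v_7(den) = 1; compare against these criteria.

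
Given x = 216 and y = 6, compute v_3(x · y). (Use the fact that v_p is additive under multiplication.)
v_3(1296) = 4

v_p(x) = 3 (factor: 216 = 3^3 · 8); v_p(y) = 1 (factor: 6 = 3^1 · 2). Additivity: v_p(xy) = v_p(x) + v_p(y) = 3 + 1 = 4. (Direct check: xy = 1296 = 3^4 · (16).)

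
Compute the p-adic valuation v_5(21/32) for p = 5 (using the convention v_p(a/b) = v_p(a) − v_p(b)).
v_5(21/32) = 0

Factor powers of 5 from the numerator and denominator of the reduced fraction: 21 = 5^0 · 21 and 32 = 5^0 · 32. Apply v_p(a/b) = v_p(a) − v_p(b): v_5(21/32) = 0 − 0 = 0.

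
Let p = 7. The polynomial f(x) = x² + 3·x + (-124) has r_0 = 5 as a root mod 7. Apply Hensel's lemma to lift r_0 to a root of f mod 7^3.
r_2 = 313 (mod 343)

Hensel: r_{i+1} = r_i − f(r_i)·(f′(r_i))^{-1} mod 7^{i+2}, f′(x) = 2x + 3. Iterate:
  r_0 = 5 (mod 7)
  r_1 = 19 (mod 49)
  r_2 = 313 (mod 343)
Final: r = 313 satisfies f(r) ≡ 0 mod 7^3.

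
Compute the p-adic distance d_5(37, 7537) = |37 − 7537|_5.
d_5(37, 7537) = 1/625

Step 1 — x − y = 37 − 7537 = -7500. Step 2 — v_5(-7500) = 4 (factor: -7500 = −(5^4 · 12); the sign does not affect v_p). Step 3 — |x − y|_5 = 5^{-4} = 1/625.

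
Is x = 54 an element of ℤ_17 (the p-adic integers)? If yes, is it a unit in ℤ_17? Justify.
x ∈ ℤ_17^× (unit); v_17(x) = 0

ℤ_17 = {x ∈ ℚ_17 : v_17(x) ≥ 0} and ℤ_17^× = {x ∈ ℤ_17 : v_17(x) = 0}. Here v_17(54) = v_17(num) − v_17(den) = 0; compare against these criteria.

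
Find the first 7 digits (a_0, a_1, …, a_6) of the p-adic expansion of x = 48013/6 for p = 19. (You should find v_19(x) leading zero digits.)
(a_0, …, a_6) = (0, 0, 0, 17, 15, 15, 15)

v_19(48013/6) = 3, so a_0 = ... = a_2 = 0. Factor out: x = 19^3 · u with u = 7/6 a unit in ℤ_19. Expand u iteratively via a_{v+i} = u_i mod 19, u_{i+1} = (u_i − a_{v+i})/19:
  u_0 = 7/6;  a_3 = 17;  u_1 = (u_0 − 17)/19 = -5/6
  u_1 = -5/6;  a_4 = 15;  u_2 = (u_1 − 15)/19 = -5/6
  u_2 = -5/6;  a_5 = 15;  u_3 = (u_2 − 15)/19 = -5/6
  u_3 = -5/6;  a_6 = 15;  u_4 = (u_3 − 15)/19 = -5/6
Digits: (0, 0, 0, 17, 15, 15, 15).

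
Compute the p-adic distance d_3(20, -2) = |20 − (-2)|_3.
d_3(20, -2) = 1

Step 1 — x − y = 20 − (-2) = 22. Step 2 — v_3(22) = 0 (factor: 22 = (3^0 · 22); the sign does not affect v_p). Step 3 — |x − y|_3 = 3^{0} = 1.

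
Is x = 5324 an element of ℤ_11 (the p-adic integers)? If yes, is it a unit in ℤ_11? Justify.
x ∈ ℤ_11 but not a unit; v_11(x) = 3 > 0

ℤ_11 = {x ∈ ℚ_11 : v_11(x) ≥ 0} and ℤ_11^× = {x ∈ ℤ_11 : v_11(x) = 0}. Here v_11(5324) = v_11(num) − v_11(den) = 3; compare against these criteria.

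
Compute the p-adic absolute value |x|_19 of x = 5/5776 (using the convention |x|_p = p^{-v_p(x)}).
|5/5776|_19 = 361

Step 1 — compute v_19(x) by factoring powers of 19 out of the numerator and denominator: v_19(5/5776) = -2. Step 2 — apply |x|_p = p^{-v_p(x)} = 19^{2} = 361.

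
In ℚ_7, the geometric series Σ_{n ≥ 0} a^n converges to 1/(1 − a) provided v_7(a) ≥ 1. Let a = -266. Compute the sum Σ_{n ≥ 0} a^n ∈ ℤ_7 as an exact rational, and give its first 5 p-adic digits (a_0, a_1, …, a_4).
Σ a^n = 1/(1 − a) = 1/267;  first 5 digits = (1, 4, 3, 3, 6)

v_7(a) = 1 ≥ 1, so the series converges in ℤ_7 to 1/(1 − a) = 1/(1 − (-266)) = 1/267. Expand this rational in ℤ_7: compute digits iteratively via d_i = x_i mod 7, x_{i+1} = (x_i − d_i)/7. The first 5 digits are (1, 4, 3, 3, 6).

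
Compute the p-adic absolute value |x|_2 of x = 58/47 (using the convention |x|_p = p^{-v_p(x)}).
|58/47|_2 = 1/2

Step 1 — compute v_2(x) by factoring powers of 2 out of the numerator and denominator: v_2(58/47) = 1. Step 2 — apply |x|_p = p^{-v_p(x)} = 2^{-1} = 1/2.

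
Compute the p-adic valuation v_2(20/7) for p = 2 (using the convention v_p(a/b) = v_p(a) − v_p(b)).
v_2(20/7) = 2

Factor powers of 2 from the numerator and denominator of the reduced fraction: 20 = 2^2 · 5 and 7 = 2^0 · 7. Apply v_p(a/b) = v_p(a) − v_p(b): v_2(20/7) = 2 − 0 = 2.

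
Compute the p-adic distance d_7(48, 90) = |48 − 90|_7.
d_7(48, 90) = 1/7

Step 1 — x − y = 48 − 90 = -42. Step 2 — v_7(-42) = 1 (factor: -42 = −(7^1 · 6); the sign does not affect v_p). Step 3 — |x − y|_7 = 7^{-1} = 1/7.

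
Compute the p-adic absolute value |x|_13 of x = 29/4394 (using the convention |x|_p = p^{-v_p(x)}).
|29/4394|_13 = 2197

Step 1 — compute v_13(x) by factoring powers of 13 out of the numerator and denominator: v_13(29/4394) = -3. Step 2 — apply |x|_p = p^{-v_p(x)} = 13^{3} = 2197.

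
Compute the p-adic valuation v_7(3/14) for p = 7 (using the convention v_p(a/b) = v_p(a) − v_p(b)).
v_7(3/14) = -1

Factor powers of 7 from the numerator and denominator of the reduced fraction: 3 = 7^0 · 3 and 14 = 7^1 · 2. Apply v_p(a/b) = v_p(a) − v_p(b): v_7(3/14) = 0 − 1 = -1.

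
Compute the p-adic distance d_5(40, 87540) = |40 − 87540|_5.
d_5(40, 87540) = 1/3125

Step 1 — x − y = 40 − 87540 = -87500. Step 2 — v_5(-87500) = 5 (factor: -87500 = −(5^5 · 28); the sign does not affect v_p). Step 3 — |x − y|_5 = 5^{-5} = 1/3125.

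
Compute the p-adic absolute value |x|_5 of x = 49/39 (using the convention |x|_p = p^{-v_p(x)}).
|49/39|_5 = 1

Step 1 — compute v_5(x) by factoring powers of 5 out of the numerator and denominator: v_5(49/39) = 0. Step 2 — apply |x|_p = p^{-v_p(x)} = 5^{0} = 1.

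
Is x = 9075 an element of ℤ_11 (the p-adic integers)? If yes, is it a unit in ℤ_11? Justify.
x ∈ ℤ_11 but not a unit; v_11(x) = 2 > 0

ℤ_11 = {x ∈ ℚ_11 : v_11(x) ≥ 0} and ℤ_11^× = {x ∈ ℤ_11 : v_11(x) = 0}. Here v_11(9075) = v_11(num) − v_11(den) = 2; compare against these criteria.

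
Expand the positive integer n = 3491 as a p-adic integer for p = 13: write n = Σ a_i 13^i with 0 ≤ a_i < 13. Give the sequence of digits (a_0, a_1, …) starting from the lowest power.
(a_0, a_1, …) = (7, 8, 7, 1)

Repeated division by 13 gives the digits low-to-high: 3491 = 7 + 8·13^1 + 7·13^2 + 1·13^3. Digit sequence: (7, 8, 7, 1).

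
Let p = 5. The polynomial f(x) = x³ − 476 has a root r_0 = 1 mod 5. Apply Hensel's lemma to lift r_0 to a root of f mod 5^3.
r_2 = 76 (mod 125)

Hensel: r_{i+1} = r_i − f(r_i)/f′(r_i) mod 5^{i+2}, where f′(x) = 3x². Iterate:
  r_0 = 1 (mod 5)
  r_1 = 1 (mod 25)
  r_2 = 76 (mod 125)
Final: r = 76 with f(r) ≡ 0 mod 5^3.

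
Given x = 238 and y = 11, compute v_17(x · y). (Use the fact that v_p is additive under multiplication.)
v_17(2618) = 1

v_p(x) = 1 (factor: 238 = 17^1 · 14); v_p(y) = 0 (factor: 11 = 17^0 · 11). Additivity: v_p(xy) = v_p(x) + v_p(y) = 1 + 0 = 1. (Direct check: xy = 2618 = 17^1 · (154).)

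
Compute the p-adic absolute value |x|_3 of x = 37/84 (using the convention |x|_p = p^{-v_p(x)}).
|37/84|_3 = 3

Step 1 — compute v_3(x) by factoring powers of 3 out of the numerator and denominator: v_3(37/84) = -1. Step 2 — apply |x|_p = p^{-v_p(x)} = 3^{1} = 3.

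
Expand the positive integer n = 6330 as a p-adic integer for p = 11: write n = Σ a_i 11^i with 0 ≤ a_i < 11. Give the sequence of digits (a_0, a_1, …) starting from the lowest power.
(a_0, a_1, …) = (5, 3, 8, 4)

Repeated division by 11 gives the digits low-to-high: 6330 = 5 + 3·11^1 + 8·11^2 + 4·11^3. Digit sequence: (5, 3, 8, 4).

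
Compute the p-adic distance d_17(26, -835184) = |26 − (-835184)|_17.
d_17(26, -835184) = 1/83521

Step 1 — x − y = 26 − (-835184) = 835210. Step 2 — v_17(835210) = 4 (factor: 835210 = (17^4 · 10); the sign does not affect v_p). Step 3 — |x − y|_17 = 17^{-4} = 1/83521.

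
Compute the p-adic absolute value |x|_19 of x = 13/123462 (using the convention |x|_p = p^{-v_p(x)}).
|13/123462|_19 = 6859

Step 1 — compute v_19(x) by factoring powers of 19 out of the numerator and denominator: v_19(13/123462) = -3. Step 2 — apply |x|_p = p^{-v_p(x)} = 19^{3} = 6859.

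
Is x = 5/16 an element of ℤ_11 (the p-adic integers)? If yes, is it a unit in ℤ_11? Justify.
x ∈ ℤ_11^× (unit); v_11(x) = 0

ℤ_11 = {x ∈ ℚ_11 : v_11(x) ≥ 0} and ℤ_11^× = {x ∈ ℤ_11 : v_11(x) = 0}. Here v_11(5/16) = v_11(num) − v_11(den) = 0; compare against these criteria.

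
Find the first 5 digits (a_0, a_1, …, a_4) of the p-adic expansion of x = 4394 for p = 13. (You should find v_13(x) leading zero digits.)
(a_0, …, a_4) = (0, 0, 0, 2, 0)

v_13(4394) = 3, so a_0 = ... = a_2 = 0. Factor out: x = 13^3 · u with u = 2 a unit in ℤ_13. Expand u iteratively via a_{v+i} = u_i mod 13, u_{i+1} = (u_i − a_{v+i})/13:
  u_0 = 2;  a_3 = 2;  u_1 = (u_0 − 2)/13 = 0
  u_1 = 0;  a_4 = 0;  u_2 = (u_1 − 0)/13 = 0
Digits: (0, 0, 0, 2, 0).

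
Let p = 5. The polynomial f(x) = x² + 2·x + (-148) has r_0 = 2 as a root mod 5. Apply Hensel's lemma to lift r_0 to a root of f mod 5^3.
r_2 = 92 (mod 125)

Hensel: r_{i+1} = r_i − f(r_i)·(f′(r_i))^{-1} mod 5^{i+2}, f′(x) = 2x + 2. Iterate:
  r_0 = 2 (mod 5)
  r_1 = 17 (mod 25)
  r_2 = 92 (mod 125)
Final: r = 92 satisfies f(r) ≡ 0 mod 5^3.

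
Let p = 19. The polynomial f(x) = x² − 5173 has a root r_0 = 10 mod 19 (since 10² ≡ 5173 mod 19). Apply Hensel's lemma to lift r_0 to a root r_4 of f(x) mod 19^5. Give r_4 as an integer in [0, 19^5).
r_4 = 18079 (mod 2476099)

Hensel's recurrence: r_{i+1} = r_i − f(r_i)·(f′(r_i))^{-1} mod 19^{i+2}, with f′(x) = 2x. Iterate:
  r_0 = 10 (mod 19)
  r_1 = 29 (mod 361)
  r_2 = 4361 (mod 6859)
  r_3 = 18079 (mod 130321)
  r_4 = 18079 (mod 2476099)
Final: r_4 = 18079, and one checks f(r_4) ≡ 0 mod 19^5.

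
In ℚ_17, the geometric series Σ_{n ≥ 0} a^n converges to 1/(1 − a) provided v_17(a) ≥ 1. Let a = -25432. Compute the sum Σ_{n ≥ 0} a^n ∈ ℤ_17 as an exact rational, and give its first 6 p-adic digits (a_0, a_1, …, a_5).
Σ a^n = 1/(1 − a) = 1/25433;  first 6 digits = (1, 0, 14, 11, 8, 13)

v_17(a) = 2 ≥ 1, so the series converges in ℤ_17 to 1/(1 − a) = 1/(1 − (-25432)) = 1/25433. Expand this rational in ℤ_17: compute digits iteratively via d_i = x_i mod 17, x_{i+1} = (x_i − d_i)/17. The first 6 digits are (1, 0, 14, 11, 8, 13).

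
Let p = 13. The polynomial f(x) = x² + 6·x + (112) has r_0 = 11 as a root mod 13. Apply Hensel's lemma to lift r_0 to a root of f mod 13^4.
r_3 = 13973 (mod 28561)

Hensel: r_{i+1} = r_i − f(r_i)·(f′(r_i))^{-1} mod 13^{i+2}, f′(x) = 2x + 6. Iterate:
  r_0 = 11 (mod 13)
  r_1 = 115 (mod 169)
  r_2 = 791 (mod 2197)
  r_3 = 13973 (mod 28561)
Final: r = 13973 satisfies f(r) ≡ 0 mod 13^4.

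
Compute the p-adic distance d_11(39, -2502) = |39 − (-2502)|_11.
d_11(39, -2502) = 1/121

Step 1 — x − y = 39 − (-2502) = 2541. Step 2 — v_11(2541) = 2 (factor: 2541 = (11^2 · 21); the sign does not affect v_p). Step 3 — |x − y|_11 = 11^{-2} = 1/121.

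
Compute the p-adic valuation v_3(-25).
v_3(-25) = 0

v_3(n) is the largest exponent k such that 3^k divides n. Factor out: -25 = -3^0 · 25. (Sign doesn't affect v_p.) So v_3(-25) = 0.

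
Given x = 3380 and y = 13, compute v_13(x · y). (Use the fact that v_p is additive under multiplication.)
v_13(43940) = 3

v_p(x) = 2 (factor: 3380 = 13^2 · 20); v_p(y) = 1 (factor: 13 = 13^1 · 1). Additivity: v_p(xy) = v_p(x) + v_p(y) = 2 + 1 = 3. (Direct check: xy = 43940 = 13^3 · (20).)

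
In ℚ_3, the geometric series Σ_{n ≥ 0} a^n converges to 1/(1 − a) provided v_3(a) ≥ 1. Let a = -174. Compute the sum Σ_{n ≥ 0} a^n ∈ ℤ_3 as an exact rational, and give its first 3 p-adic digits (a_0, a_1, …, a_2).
Σ a^n = 1/(1 − a) = 1/175;  first 3 digits = (1, 2, 2)

v_3(a) = 1 ≥ 1, so the series converges in ℤ_3 to 1/(1 − a) = 1/(1 − (-174)) = 1/175. Expand this rational in ℤ_3: compute digits iteratively via d_i = x_i mod 3, x_{i+1} = (x_i − d_i)/3. The first 3 digits are (1, 2, 2).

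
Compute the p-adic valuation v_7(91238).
v_7(91238) = 4

v_7(n) is the largest exponent k such that 7^k divides n. Factor out: 91238 = 7^4 · 38. (Sign doesn't affect v_p.) So v_7(91238) = 4.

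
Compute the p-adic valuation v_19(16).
v_19(16) = 0

v_19(n) is the largest exponent k such that 19^k divides n. Factor out: 16 = 19^0 · 16. (Sign doesn't affect v_p.) So v_19(16) = 0.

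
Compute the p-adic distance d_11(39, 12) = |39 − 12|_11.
d_11(39, 12) = 1

Step 1 — x − y = 39 − 12 = 27. Step 2 — v_11(27) = 0 (factor: 27 = (11^0 · 27); the sign does not affect v_p). Step 3 — |x − y|_11 = 11^{0} = 1.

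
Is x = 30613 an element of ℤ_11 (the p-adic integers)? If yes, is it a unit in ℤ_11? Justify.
x ∈ ℤ_11 but not a unit; v_11(x) = 3 > 0

ℤ_11 = {x ∈ ℚ_11 : v_11(x) ≥ 0} and ℤ_11^× = {x ∈ ℤ_11 : v_11(x) = 0}. Here v_11(30613) = v_11(num) − v_11(den) = 3; compare against these criteria.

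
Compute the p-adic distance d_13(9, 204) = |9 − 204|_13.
d_13(9, 204) = 1/13

Step 1 — x − y = 9 − 204 = -195. Step 2 — v_13(-195) = 1 (factor: -195 = −(13^1 · 15); the sign does not affect v_p). Step 3 — |x − y|_13 = 13^{-1} = 1/13.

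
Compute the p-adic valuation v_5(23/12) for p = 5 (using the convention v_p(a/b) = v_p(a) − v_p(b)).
v_5(23/12) = 0

Factor powers of 5 from the numerator and denominator of the reduced fraction: 23 = 5^0 · 23 and 12 = 5^0 · 12. Apply v_p(a/b) = v_p(a) − v_p(b): v_5(23/12) = 0 − 0 = 0.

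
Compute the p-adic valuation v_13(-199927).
v_13(-199927) = 4

v_13(n) is the largest exponent k such that 13^k divides n. Factor out: -199927 = -13^4 · 7. (Sign doesn't affect v_p.) So v_13(-199927) = 4.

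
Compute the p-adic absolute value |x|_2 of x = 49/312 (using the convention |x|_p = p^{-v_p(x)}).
|49/312|_2 = 8

Step 1 — compute v_2(x) by factoring powers of 2 out of the numerator and denominator: v_2(49/312) = -3. Step 2 — apply |x|_p = p^{-v_p(x)} = 2^{3} = 8.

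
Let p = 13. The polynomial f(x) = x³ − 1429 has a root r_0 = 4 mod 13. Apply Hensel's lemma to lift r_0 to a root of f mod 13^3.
r_2 = 888 (mod 2197)

Hensel: r_{i+1} = r_i − f(r_i)/f′(r_i) mod 13^{i+2}, where f′(x) = 3x². Iterate:
  r_0 = 4 (mod 13)
  r_1 = 43 (mod 169)
  r_2 = 888 (mod 2197)
Final: r = 888 with f(r) ≡ 0 mod 13^3.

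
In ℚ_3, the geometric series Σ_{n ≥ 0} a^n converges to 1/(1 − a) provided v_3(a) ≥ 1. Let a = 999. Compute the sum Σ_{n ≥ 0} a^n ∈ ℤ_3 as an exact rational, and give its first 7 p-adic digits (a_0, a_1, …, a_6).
Σ a^n = 1/(1 − a) = -1/998;  first 7 digits = (1, 0, 0, 1, 0, 1, 2)

v_3(a) = 3 ≥ 1, so the series converges in ℤ_3 to 1/(1 − a) = 1/(1 − 999) = -1/998. Expand this rational in ℤ_3: compute digits iteratively via d_i = x_i mod 3, x_{i+1} = (x_i − d_i)/3. The first 7 digits are (1, 0, 0, 1, 0, 1, 2).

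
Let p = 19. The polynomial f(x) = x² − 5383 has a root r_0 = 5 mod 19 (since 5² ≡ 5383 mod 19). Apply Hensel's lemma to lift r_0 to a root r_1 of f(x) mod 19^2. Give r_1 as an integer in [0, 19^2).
r_1 = 252 (mod 361)

Hensel's recurrence: r_{i+1} = r_i − f(r_i)·(f′(r_i))^{-1} mod 19^{i+2}, with f′(x) = 2x. Iterate:
  r_0 = 5 (mod 19)
  r_1 = 252 (mod 361)
Final: r_1 = 252, and one checks f(r_1) ≡ 0 mod 19^2.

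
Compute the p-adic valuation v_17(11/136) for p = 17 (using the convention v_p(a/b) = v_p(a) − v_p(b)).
v_17(11/136) = -1

Factor powers of 17 from the numerator and denominator of the reduced fraction: 11 = 17^0 · 11 and 136 = 17^1 · 8. Apply v_p(a/b) = v_p(a) − v_p(b): v_17(11/136) = 0 − 1 = -1.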